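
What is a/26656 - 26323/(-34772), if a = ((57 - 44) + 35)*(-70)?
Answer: 2610857/4137868 ≈ 0.63097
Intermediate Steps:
a = -3360 (a = (13 + 35)*(-70) = 48*(-70) = -3360)
a/26656 - 26323/(-34772) = -3360/26656 - 26323/(-34772) = -3360*1/26656 - 26323*(-1/34772) = -15/119 + 26323/34772 = 2610857/4137868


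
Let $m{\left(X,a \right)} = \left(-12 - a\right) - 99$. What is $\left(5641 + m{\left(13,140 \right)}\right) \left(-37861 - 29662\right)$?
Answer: $-363948970$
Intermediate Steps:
$m{\left(X,a \right)} = -111 - a$ ($m{\left(X,a \right)} = \left(-12 - a\right) - 99 = -111 - a$)
$\left(5641 + m{\left(13,140 \right)}\right) \left(-37861 - 29662\right) = \left(5641 - 251\right) \left(-37861 - 29662\right) = \left(5641 - 251\right) \left(-67523\right) = 5390 \left(-67523\right) = -363948970$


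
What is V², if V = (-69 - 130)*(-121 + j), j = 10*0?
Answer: 579798241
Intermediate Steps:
j = 0
V = 24079 (V = (-69 - 130)*(-121 + 0) = -199*(-121) = 24079)
V² = 24079² = 579798241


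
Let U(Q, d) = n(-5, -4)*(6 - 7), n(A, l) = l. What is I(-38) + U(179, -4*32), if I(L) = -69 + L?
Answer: -103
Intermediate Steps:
U(Q, d) = 4 (U(Q, d) = -4*(6 - 7) = -4*(-1) = 4)
I(-38) + U(179, -4*32) = (-69 - 38) + 4 = -107 + 4 = -103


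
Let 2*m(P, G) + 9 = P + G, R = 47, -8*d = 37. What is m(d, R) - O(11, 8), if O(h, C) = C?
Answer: 139/16 ≈ 8.6875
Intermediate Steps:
d = -37/8 (d = -⅛*37 = -37/8 ≈ -4.6250)
m(P, G) = -9/2 + G/2 + P/2 (m(P, G) = -9/2 + (P + G)/2 = -9/2 + (G + P)/2 = -9/2 + (G/2 + P/2) = -9/2 + G/2 + P/2)
m(d, R) - O(11, 8) = (-9/2 + (½)*47 + (½)*(-37/8)) - 1*8 = (-9/2 + 47/2 - 37/16) - 8 = 267/16 - 8 = 139/16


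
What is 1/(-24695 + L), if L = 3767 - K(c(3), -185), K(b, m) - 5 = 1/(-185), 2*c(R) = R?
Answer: -185/3872604 ≈ -4.7771e-5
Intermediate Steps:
c(R) = R/2
K(b, m) = 924/185 (K(b, m) = 5 + 1/(-185) = 5 - 1/185 = 924/185)
L = 695971/185 (L = 3767 - 1*924/185 = 3767 - 924/185 = 695971/185 ≈ 3762.0)
1/(-24695 + L) = 1/(-24695 + 695971/185) = 1/(-3872604/185) = -185/3872604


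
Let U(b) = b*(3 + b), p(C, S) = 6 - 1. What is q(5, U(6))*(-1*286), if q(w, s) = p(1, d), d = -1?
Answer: -1430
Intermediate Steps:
p(C, S) = 5
q(w, s) = 5
q(5, U(6))*(-1*286) = 5*(-1*286) = 5*(-286) = -1430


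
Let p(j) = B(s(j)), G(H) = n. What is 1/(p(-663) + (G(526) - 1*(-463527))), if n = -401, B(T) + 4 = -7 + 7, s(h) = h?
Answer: 1/463122 ≈ 2.1593e-6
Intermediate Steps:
B(T) = -4 (B(T) = -4 + (-7 + 7) = -4 + 0 = -4)
G(H) = -401
p(j) = -4
1/(p(-663) + (G(526) - 1*(-463527))) = 1/(-4 + (-401 - 1*(-463527))) = 1/(-4 + (-401 + 463527)) = 1/(-4 + 463126) = 1/463122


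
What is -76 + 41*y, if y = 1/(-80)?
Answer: -6121/80 ≈ -76.512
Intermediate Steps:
y = -1/80 ≈ -0.012500
-76 + 41*y = -76 + 41*(-1/80) = -76 - 41/80 = -6121/80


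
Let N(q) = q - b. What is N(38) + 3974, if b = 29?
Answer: 3983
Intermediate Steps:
N(q) = -29 + q (N(q) = q - 1*29 = q - 29 = -29 + q)
N(38) + 3974 = (-29 + 38) + 3974 = 9 + 3974 = 3983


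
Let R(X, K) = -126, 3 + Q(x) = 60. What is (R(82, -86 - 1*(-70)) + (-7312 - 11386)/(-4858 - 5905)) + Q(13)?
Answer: -723949/10763 ≈ -67.263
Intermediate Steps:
Q(x) = 57 (Q(x) = -3 + 60 = 57)
(R(82, -86 - 1*(-70)) + (-7312 - 11386)/(-4858 - 5905)) + Q(13) = (-126 + (-7312 - 11386)/(-4858 - 5905)) + 57 = (-126 - 18698/(-10763)) + 57 = (-126 - 18698*(-1/10763)) + 57 = (-126 + 18698/10763) + 57 = -1337440/10763 + 57 = -723949/10763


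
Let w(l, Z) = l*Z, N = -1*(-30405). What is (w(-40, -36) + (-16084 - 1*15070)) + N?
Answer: 691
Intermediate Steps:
N = 30405
w(l, Z) = Z*l
(w(-40, -36) + (-16084 - 1*15070)) + N = (-36*(-40) + (-16084 - 1*15070)) + 30405 = (1440 + (-16084 - 15070)) + 30405 = (1440 - 31154) + 30405 = -29714 + 30405 = 691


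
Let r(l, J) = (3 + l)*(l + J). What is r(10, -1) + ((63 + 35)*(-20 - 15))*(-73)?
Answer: 250507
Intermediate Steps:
r(l, J) = (3 + l)*(J + l)
r(10, -1) + ((63 + 35)*(-20 - 15))*(-73) = (10² + 3*(-1) + 3*10 - 1*10) + ((63 + 35)*(-20 - 15))*(-73) = (100 - 3 + 30 - 10) + (98*(-35))*(-73) = 117 - 3430*(-73) = 117 + 250390 = 250507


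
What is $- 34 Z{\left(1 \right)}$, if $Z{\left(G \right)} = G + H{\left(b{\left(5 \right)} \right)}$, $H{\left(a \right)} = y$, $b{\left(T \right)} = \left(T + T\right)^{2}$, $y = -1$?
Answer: $0$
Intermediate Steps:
$b{\left(T \right)} = 4 T^{2}$ ($b{\left(T \right)} = \left(2 T\right)^{2} = 4 T^{2}$)
$H{\left(a \right)} = -1$
$Z{\left(G \right)} = -1 + G$ ($Z{\left(G \right)} = G - 1 = -1 + G$)
$- 34 Z{\left(1 \right)} = - 34 \left(-1 + 1\right) = \left(-34\right) 0 = 0$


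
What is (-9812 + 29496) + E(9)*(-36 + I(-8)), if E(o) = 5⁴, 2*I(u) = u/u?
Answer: -5007/2 ≈ -2503.5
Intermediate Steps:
I(u) = ½ (I(u) = (u/u)/2 = (½)*1 = ½)
E(o) = 625
(-9812 + 29496) + E(9)*(-36 + I(-8)) = (-9812 + 29496) + 625*(-36 + ½) = 19684 + 625*(-71/2) = 19684 - 44375/2 = -5007/2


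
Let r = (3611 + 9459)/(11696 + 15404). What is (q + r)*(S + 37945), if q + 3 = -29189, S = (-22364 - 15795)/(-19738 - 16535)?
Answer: -18147833623019812/16383305 ≈ -1.1077e+9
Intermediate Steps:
S = 38159/36273 (S = -38159/(-36273) = -38159*(-1/36273) = 38159/36273 ≈ 1.0520)
r = 1307/2710 (r = 13070/27100 = 13070*(1/27100) = 1307/2710 ≈ 0.48229)
q = -29192 (q = -3 - 29189 = -29192)
(q + r)*(S + 37945) = (-29192 + 1307/2710)*(38159/36273 + 37945) = -79109013/2710*1376417144/36273 = -18147833623019812/16383305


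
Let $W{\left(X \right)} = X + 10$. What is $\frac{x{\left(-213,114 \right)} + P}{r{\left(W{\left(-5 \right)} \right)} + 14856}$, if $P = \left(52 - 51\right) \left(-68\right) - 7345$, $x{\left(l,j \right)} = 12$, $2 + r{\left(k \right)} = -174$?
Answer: $- \frac{7401}{14680} \approx -0.50416$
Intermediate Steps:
$W{\left(X \right)} = 10 + X$
$r{\left(k \right)} = -176$ ($r{\left(k \right)} = -2 - 174 = -176$)
$P = -7413$ ($P = 1 \left(-68\right) - 7345 = -68 - 7345 = -7413$)
$\frac{x{\left(-213,114 \right)} + P}{r{\left(W{\left(-5 \right)} \right)} + 14856} = \frac{12 - 7413}{-176 + 14856} = - \frac{7401}{14680}$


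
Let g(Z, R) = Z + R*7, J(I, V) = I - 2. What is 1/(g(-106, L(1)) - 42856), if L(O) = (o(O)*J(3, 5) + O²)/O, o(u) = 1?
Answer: -1/42948 ≈ -2.3284e-5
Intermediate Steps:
J(I, V) = -2 + I
L(O) = (1 + O²)/O (L(O) = (1*(-2 + 3) + O²)/O = (1*1 + O²)/O = (1 + O²)/O)
g(Z, R) = Z + 7*R
1/(g(-106, L(1)) - 42856) = 1/((-106 + 7*(1 + 1/1)) - 42856) = 1/((-106 + 7*(1 + 1)) - 42856) = 1/((-106 + 7*2) - 42856) = 1/((-106 + 14) - 42856) = 1/(-92 - 42856) = 1/(-42948) = -1/42948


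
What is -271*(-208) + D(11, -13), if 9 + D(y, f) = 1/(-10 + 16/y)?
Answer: 5297735/94 ≈ 56359.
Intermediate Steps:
D(y, f) = -9 + 1/(-10 + 16/y)
-271*(-208) + D(11, -13) = -271*(-208) + (144 - 91*11)/(2*(-8 + 5*11)) = 56368 + (144 - 1001)/(2*(-8 + 55)) = 56368 + (½)*(-857)/47 = 56368 + (½)*(1/47)*(-857) = 56368 - 857/94 = 5297735/94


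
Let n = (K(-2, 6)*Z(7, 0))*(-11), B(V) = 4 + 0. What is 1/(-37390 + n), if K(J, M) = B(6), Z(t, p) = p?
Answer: -1/37390 ≈ -2.6745e-5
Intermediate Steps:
B(V) = 4
K(J, M) = 4
n = 0 (n = (4*0)*(-11) = 0*(-11) = 0)
1/(-37390 + n) = 1/(-37390 + 0) = 1/(-37390) = -1/37390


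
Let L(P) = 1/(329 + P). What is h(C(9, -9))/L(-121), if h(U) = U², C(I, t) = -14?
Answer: 40768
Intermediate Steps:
h(C(9, -9))/L(-121) = (-14)²/(1/(329 - 121)) = 196/(1/208) = 196*208 = 40768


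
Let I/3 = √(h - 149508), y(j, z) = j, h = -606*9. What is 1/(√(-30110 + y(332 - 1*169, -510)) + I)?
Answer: -I/(√29947 + 9*√17218) ≈ -0.00073855*I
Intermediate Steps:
h = -5454
I = 9*I*√17218 (I = 3*√(-5454 - 149508) = 3*√(-154962) = 3*(3*I*√17218) = 9*I*√17218 ≈ 1181.0*I)
1/(√(-30110 + y(332 - 1*169, -510)) + I) = 1/(√(-30110 + (332 - 1*169)) + 9*I*√17218) = 1/(√(-30110 + (332 - 169)) + 9*I*√17218) = 1/(√(-30110 + 163) + 9*I*√17218) = 1/(√(-29947) + 9*I*√17218) = 1/(I*√29947 + 9*I*√17218)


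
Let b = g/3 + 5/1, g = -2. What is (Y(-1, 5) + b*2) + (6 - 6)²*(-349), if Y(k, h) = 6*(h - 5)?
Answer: 26/3 ≈ 8.6667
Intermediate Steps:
Y(k, h) = -30 + 6*h (Y(k, h) = 6*(-5 + h) = -30 + 6*h)
b = 13/3 (b = -2/3 + 5/1 = -2*⅓ + 5*1 = -⅔ + 5 = 13/3 ≈ 4.3333)
(Y(-1, 5) + b*2) + (6 - 6)²*(-349) = ((-30 + 6*5) + (13/3)*2) + (6 - 6)²*(-349) = ((-30 + 30) + 26/3) + 0²*(-349) = (0 + 26/3) + 0*(-349) = 26/3 + 0 = 26/3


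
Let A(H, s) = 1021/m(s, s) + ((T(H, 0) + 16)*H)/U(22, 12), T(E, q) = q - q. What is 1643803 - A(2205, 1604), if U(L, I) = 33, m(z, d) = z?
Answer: 28984385861/17644 ≈ 1.6427e+6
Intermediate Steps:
T(E, q) = 0
A(H, s) = 1021/s + 16*H/33 (A(H, s) = 1021/s + ((0 + 16)*H)/33 = 1021/s + (16*H)*(1/33) = 1021/s + 16*H/33)
1643803 - A(2205, 1604) = 1643803 - (1021/1604 + (16/33)*2205) = 1643803 - (1021*(1/1604) + 11760/11) = 1643803 - (1021/1604 + 11760/11) = 1643803 - 1*18874271/17644 = 1643803 - 18874271/17644 = 28984385861/17644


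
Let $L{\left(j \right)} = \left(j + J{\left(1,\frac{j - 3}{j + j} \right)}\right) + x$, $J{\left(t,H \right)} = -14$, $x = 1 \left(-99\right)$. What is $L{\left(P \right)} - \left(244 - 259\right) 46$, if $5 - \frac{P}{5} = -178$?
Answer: $1492$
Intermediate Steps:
$P = 915$ ($P = 25 - -890 = 25 + 890 = 915$)
$x = -99$
$L{\left(j \right)} = -113 + j$ ($L{\left(j \right)} = \left(j - 14\right) - 99 = \left(-14 + j\right) - 99 = -113 + j$)
$L{\left(P \right)} - \left(244 - 259\right) 46 = \left(-113 + 915\right) - \left(244 - 259\right) 46 = 802 - \left(-15\right) 46 = 802 - -690 = 802 + 690 = 1492$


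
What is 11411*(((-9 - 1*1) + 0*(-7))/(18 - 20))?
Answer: 57055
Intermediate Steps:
11411*(((-9 - 1*1) + 0*(-7))/(18 - 20)) = 11411*(((-9 - 1) + 0)/(-2)) = 11411*((-10 + 0)*(-½)) = 11411*(-10*(-½)) = 11411*5 = 57055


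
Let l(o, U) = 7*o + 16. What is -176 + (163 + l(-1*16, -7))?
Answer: -109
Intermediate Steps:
l(o, U) = 16 + 7*o
-176 + (163 + l(-1*16, -7)) = -176 + (163 + (16 + 7*(-1*16))) = -176 + (163 + (16 + 7*(-16))) = -176 + (163 + (16 - 112)) = -176 + (163 - 96) = -176 + 67 = -109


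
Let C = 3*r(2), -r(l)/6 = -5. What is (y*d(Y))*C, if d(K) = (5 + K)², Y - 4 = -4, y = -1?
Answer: -2250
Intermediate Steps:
Y = 0 (Y = 4 - 4 = 0)
r(l) = 30 (r(l) = -6*(-5) = 30)
C = 90 (C = 3*30 = 90)
(y*d(Y))*C = -(5 + 0)²*90 = -1*5²*90 = -1*25*90 = -25*90 = -2250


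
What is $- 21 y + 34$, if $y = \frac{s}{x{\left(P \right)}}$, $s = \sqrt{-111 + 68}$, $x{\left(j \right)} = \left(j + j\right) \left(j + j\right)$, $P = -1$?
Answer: $34 - \frac{21 i \sqrt{43}}{4} \approx 34.0 - 34.427 i$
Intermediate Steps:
$x{\left(j \right)} = 4 j^{2}$ ($x{\left(j \right)} = 2 j 2 j = 4 j^{2}$)
$s = i \sqrt{43}$ ($s = \sqrt{-43} = i \sqrt{43} \approx 6.5574 i$)
$y = \frac{i \sqrt{43}}{4}$ ($y = \frac{i \sqrt{43}}{4 \left(-1\right)^{2}} = \frac{i \sqrt{43}}{4 \cdot 1} = \frac{i \sqrt{43}}{4} \approx 1.6394 i$)
$- 21 y + 34 = - 21 \frac{i \sqrt{43}}{4} + 34 = - \frac{21 i \sqrt{43}}{4} + 34 = 34 - \frac{21 i \sqrt{43}}{4}$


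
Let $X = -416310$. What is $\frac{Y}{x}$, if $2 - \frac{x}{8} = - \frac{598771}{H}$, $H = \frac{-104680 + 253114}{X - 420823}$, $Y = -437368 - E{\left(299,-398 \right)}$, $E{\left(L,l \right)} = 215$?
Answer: $\frac{2952372501}{182272969700} \approx 0.016198$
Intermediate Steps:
$Y = -437583$ ($Y = -437368 - 215 = -437583$)
$H = - \frac{13494}{76103}$ ($H = \frac{-104680 + 253114}{-416310 - 420823} = \frac{148434}{-837133} = 148434 \left(- \frac{1}{837133}\right) = - \frac{13494}{76103} \approx -0.17731$)
$x = - \frac{182272969700}{6747}$ ($x = 16 - 8 \left(- \frac{598771}{- \frac{13494}{76103}}\right) = 16 - 8 \left(\left(-598771\right) \left(- \frac{76103}{13494}\right)\right) = 16 - \frac{182273077652}{6747} = - \frac{182272969700}{6747} \approx -2.7015 \cdot 10^{7}$)
$\frac{Y}{x} = - \frac{437583}{- \frac{182272969700}{6747}} = \left(-437583\right) \left(- \frac{6747}{182272969700}\right) = \frac{2952372501}{182272969700}$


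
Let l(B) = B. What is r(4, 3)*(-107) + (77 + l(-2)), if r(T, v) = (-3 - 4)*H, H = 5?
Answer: 3820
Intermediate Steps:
r(T, v) = -35 (r(T, v) = (-3 - 4)*5 = -7*5 = -35)
r(4, 3)*(-107) + (77 + l(-2)) = -35*(-107) + (77 - 2) = 3745 + 75 = 3820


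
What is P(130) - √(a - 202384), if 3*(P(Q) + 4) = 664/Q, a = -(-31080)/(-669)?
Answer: -448/195 - 2*I*√2516666054/223 ≈ -2.2974 - 449.92*I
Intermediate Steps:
a = -10360/223 (a = -(-31080)*(-1)/669 = -74*140/223 = -10360/223 ≈ -46.457)
P(Q) = -4 + 664/(3*Q) (P(Q) = -4 + (664/Q)/3 = -4 + 664/(3*Q))
P(130) - √(a - 202384) = (-4 + (664/3)/130) - √(-10360/223 - 202384) = (-4 + (664/3)*(1/130)) - √(-45141992/223) = (-4 + 332/195) - 2*I*√2516666054/223 = -448/195 - 2*I*√2516666054/223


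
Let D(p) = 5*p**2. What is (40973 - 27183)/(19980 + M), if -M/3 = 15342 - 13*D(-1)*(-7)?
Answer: -13790/27411 ≈ -0.50308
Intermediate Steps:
M = -47391 (M = -3*(15342 - 65*(-1)**2*(-7)) = -3*(15342 - 65*(-7)) = -3*(15342 + 455) = -3*15797 = -47391)
(40973 - 27183)/(19980 + M) = (40973 - 27183)/(19980 - 47391) = 13790/(-27411) = 13790*(-1/27411) = -13790/27411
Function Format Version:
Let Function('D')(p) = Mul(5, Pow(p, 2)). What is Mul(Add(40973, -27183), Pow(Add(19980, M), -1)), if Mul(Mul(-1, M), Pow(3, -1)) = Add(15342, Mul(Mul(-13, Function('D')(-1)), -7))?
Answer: Rational(-13790, 27411) ≈ -0.50308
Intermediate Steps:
M = -47391 (M = Mul(-3, Add(15342, Mul(Mul(-13, Mul(5, Pow(-1, 2))), -7))) = Mul(-3, Add(15342, Mul(Mul(-13, Mul(5, 1)), -7))) = Mul(-3, Add(15342, Mul(Mul(-13, 5), -7))) = Mul(-3, Add(15342, Mul(-65, -7))) = Mul(-3, Add(15342, 455)) = Mul(-3, 15797) = -47391)
Mul(Add(40973, -27183), Pow(Add(19980, M), -1)) = Mul(Add(40973, -27183), Pow(Add(19980, -47391), -1)) = Mul(13790, Pow(-27411, -1)) = Mul(13790, Rational(-1, 27411)) = Rational(-13790, 27411)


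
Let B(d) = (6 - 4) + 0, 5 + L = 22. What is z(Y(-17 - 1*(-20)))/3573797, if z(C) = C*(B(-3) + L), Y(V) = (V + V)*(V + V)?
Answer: 684/3573797 ≈ 0.00019139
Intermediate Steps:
L = 17 (L = -5 + 22 = 17)
Y(V) = 4*V² (Y(V) = (2*V)*(2*V) = 4*V²)
B(d) = 2 (B(d) = 2 + 0 = 2)
z(C) = 19*C (z(C) = C*(2 + 17) = C*19 = 19*C)
z(Y(-17 - 1*(-20)))/3573797 = (19*(4*(-17 - 1*(-20))²))/3573797 = (19*(4*(-17 + 20)²))*(1/3573797) = (19*(4*3²))*(1/3573797) = (19*(4*9))*(1/3573797) = (19*36)*(1/3573797) = 684*(1/3573797) = 684/3573797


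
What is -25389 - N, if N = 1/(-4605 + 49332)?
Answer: -1135573804/44727 ≈ -25389.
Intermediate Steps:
N = 1/44727 ≈ 2.2358e-5
-25389 - N = -25389 - 1*1/44727 = -25389 - 1/44727 = -1135573804/44727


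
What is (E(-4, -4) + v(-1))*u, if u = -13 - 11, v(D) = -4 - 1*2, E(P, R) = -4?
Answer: 240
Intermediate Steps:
v(D) = -6 (v(D) = -4 - 2 = -6)
u = -24
(E(-4, -4) + v(-1))*u = (-4 - 6)*(-24) = -10*(-24) = 240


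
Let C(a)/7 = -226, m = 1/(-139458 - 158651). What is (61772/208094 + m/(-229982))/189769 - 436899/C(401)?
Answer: 21122571440144169418163582/76484285450496438340021 ≈ 276.17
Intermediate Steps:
m = -1/298109 (m = 1/(-298109) = -1/298109 ≈ -3.3545e-6)
C(a) = -1582 (C(a) = 7*(-226) = -1582)
(61772/208094 + m/(-229982))/189769 - 436899/C(401) = (61772/208094 - 1/298109/(-229982))/189769 - 436899/(-1582) = (61772*(1/208094) - 1/298109*(-1/229982))*(1/189769) - 436899*(-1/1582) = (30886/104047 + 1/68559704038)*(1/189769) + 436899/1582 = (2117535019021715/7133431526041786)*(1/189769) + 436899/1582 = 2117535019021715/1353704167265423687434 + 436899/1582 = 21122571440144169418163582/76484285450496438340021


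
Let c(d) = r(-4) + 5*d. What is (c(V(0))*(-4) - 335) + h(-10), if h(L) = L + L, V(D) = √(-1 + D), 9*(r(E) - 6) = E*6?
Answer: -1105/3 - 20*I ≈ -368.33 - 20.0*I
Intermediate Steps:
r(E) = 6 + 2*E/3 (r(E) = 6 + (E*6)/9 = 6 + (6*E)/9 = 6 + 2*E/3)
h(L) = 2*L
c(d) = 10/3 + 5*d (c(d) = (6 + (⅔)*(-4)) + 5*d = (6 - 8/3) + 5*d = 10/3 + 5*d)
(c(V(0))*(-4) - 335) + h(-10) = ((10/3 + 5*√(-1 + 0))*(-4) - 335) + 2*(-10) = ((10/3 + 5*√(-1))*(-4) - 335) - 20 = ((10/3 + 5*I)*(-4) - 335) - 20 = ((-40/3 - 20*I) - 335) - 20 = (-1045/3 - 20*I) - 20 = -1105/3 - 20*I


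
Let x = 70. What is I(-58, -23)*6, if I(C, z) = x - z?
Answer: 558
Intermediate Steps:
I(C, z) = 70 - z
I(-58, -23)*6 = (70 - 1*(-23))*6 = (70 + 23)*6 = 93*6 = 558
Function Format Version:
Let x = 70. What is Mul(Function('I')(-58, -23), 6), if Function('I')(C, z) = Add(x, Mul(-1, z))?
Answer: 558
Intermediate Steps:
Function('I')(C, z) = Add(70, Mul(-1, z))
Mul(Function('I')(-58, -23), 6) = Mul(Add(70, Mul(-1, -23)), 6) = Mul(Add(70, 23), 6) = Mul(93, 6) = 558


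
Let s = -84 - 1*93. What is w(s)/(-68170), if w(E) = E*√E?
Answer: 177*I*√177/68170 ≈ 0.034544*I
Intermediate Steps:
s = -177 (s = -84 - 93 = -177)
w(E) = E^(3/2)
w(s)/(-68170) = (-177)^(3/2)/(-68170) = -177*I*√177*(-1/68170) = 177*I*√177/68170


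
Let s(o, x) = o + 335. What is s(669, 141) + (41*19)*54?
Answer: 43070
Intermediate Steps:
s(o, x) = 335 + o
s(669, 141) + (41*19)*54 = (335 + 669) + (41*19)*54 = 1004 + 779*54 = 1004 + 42066 = 43070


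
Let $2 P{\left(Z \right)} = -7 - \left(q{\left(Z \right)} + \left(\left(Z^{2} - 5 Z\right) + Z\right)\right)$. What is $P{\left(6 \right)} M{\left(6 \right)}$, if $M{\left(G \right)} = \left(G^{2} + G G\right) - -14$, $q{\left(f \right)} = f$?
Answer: $-1075$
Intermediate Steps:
$M{\left(G \right)} = 14 + 2 G^{2}$ ($M{\left(G \right)} = \left(G^{2} + G^{2}\right) + 14 = 2 G^{2} + 14 = 14 + 2 G^{2}$)
$P{\left(Z \right)} = - \frac{7}{2} - \frac{Z^{2}}{2} + \frac{3 Z}{2}$ ($P{\left(Z \right)} = \frac{-7 - \left(Z + \left(\left(Z^{2} - 5 Z\right) + Z\right)\right)}{2} = \frac{-7 - \left(Z + \left(Z^{2} - 4 Z\right)\right)}{2} = \frac{-7 - \left(Z^{2} - 3 Z\right)}{2} = \frac{-7 - Z^{2} + 3 Z}{2} = - \frac{7}{2} - \frac{Z^{2}}{2} + \frac{3 Z}{2}$)
$P{\left(6 \right)} M{\left(6 \right)} = \left(- \frac{7}{2} - \frac{6^{2}}{2} + \frac{3}{2} \cdot 6\right) \left(14 + 2 \cdot 6^{2}\right) = \left(- \frac{7}{2} - 18 + 9\right) \left(14 + 2 \cdot 36\right) = \left(- \frac{7}{2} - 18 + 9\right) \left(14 + 72\right) = \left(- \frac{25}{2}\right) 86 = -1075$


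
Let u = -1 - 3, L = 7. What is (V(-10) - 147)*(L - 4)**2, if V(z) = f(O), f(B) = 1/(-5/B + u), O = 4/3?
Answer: -41049/31 ≈ -1324.2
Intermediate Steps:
u = -4
O = 4/3 (O = 4*(1/3) = 4/3 ≈ 1.3333)
f(B) = 1/(-4 - 5/B) (f(B) = 1/(-5/B - 4) = 1/(-4 - 5/B))
V(z) = -4/31 (V(z) = 4/(3*(-5 - 4*4/3)) = 4/(3*(-5 - 16/3)) = 4/(3*(-31/3)) = (4/3)*(-3/31) = -4/31)
(V(-10) - 147)*(L - 4)**2 = (-4/31 - 147)*(7 - 4)**2 = -4561/31*3**2 = -4561/31*9 = -41049/31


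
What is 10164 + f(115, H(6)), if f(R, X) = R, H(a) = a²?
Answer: 10279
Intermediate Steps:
10164 + f(115, H(6)) = 10164 + 115 = 10279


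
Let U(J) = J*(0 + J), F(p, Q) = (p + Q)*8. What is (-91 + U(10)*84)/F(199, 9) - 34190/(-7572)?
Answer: 29951977/3149952 ≈ 9.5087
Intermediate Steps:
F(p, Q) = 8*Q + 8*p (F(p, Q) = (Q + p)*8 = 8*Q + 8*p)
U(J) = J² (U(J) = J*J = J²)
(-91 + U(10)*84)/F(199, 9) - 34190/(-7572) = (-91 + 10²*84)/(8*9 + 8*199) - 34190/(-7572) = (-91 + 100*84)/(72 + 1592) - 34190*(-1/7572) = (-91 + 8400)/1664 + 17095/3786 = 8309*(1/1664) + 17095/3786 = 8309/1664 + 17095/3786 = 29951977/3149952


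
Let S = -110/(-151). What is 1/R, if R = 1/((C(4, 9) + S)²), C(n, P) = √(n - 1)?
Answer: 80503/22801 + 220*√3/151 ≈ 6.0542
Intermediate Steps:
C(n, P) = √(-1 + n)
S = 110/151 (S = -110*(-1/151) = 110/151 ≈ 0.72848)
R = (110/151 + √3)⁻² (R = 1/((√(-1 + 4) + 110/151)²) = 1/((√3 + 110/151)²) = 1/((110/151 + √3)²) = (110/151 + √3)⁻² ≈ 0.16517)
1/R = 1/(1835548903/3170027809 - 757449220*√3/3170027809)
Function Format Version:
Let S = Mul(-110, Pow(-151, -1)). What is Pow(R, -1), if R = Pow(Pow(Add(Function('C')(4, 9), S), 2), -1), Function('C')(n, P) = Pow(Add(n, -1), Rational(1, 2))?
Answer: Add(Rational(80503, 22801), Mul(Rational(220, 151), Pow(3, Rational(1, 2)))) ≈ 6.0542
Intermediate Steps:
Function('C')(n, P) = Pow(Add(-1, n), Rational(1, 2))
S = Rational(110, 151) (S = Mul(-110, Rational(-1, 151)) = Rational(110, 151) ≈ 0.72848)
R = Pow(Add(Rational(110, 151), Pow(3, Rational(1, 2))), -2) (R = Pow(Pow(Add(Pow(Add(-1, 4), Rational(1, 2)), Rational(110, 151)), 2), -1) = Pow(Pow(Add(Pow(3, Rational(1, 2)), Rational(110, 151)), 2), -1) = Pow(Pow(Add(Rational(110, 151), Pow(3, Rational(1, 2))), 2), -1) = Pow(Add(Rational(110, 151), Pow(3, Rational(1, 2))), -2) ≈ 0.16517)
Pow(R, -1) = Pow(Add(Rational(1835548903, 3170027809), Mul(Rational(-757449220, 3170027809), Pow(3, Rational(1, 2)))), -1)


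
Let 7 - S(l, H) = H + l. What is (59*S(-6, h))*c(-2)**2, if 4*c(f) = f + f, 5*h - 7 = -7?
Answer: 767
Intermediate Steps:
h = 0 (h = 7/5 + (1/5)*(-7) = 7/5 - 7/5 = 0)
c(f) = f/2 (c(f) = (f + f)/4 = (2*f)/4 = f/2)
S(l, H) = 7 - H - l (S(l, H) = 7 - (H + l) = 7 + (-H - l) = 7 - H - l)
(59*S(-6, h))*c(-2)**2 = (59*(7 - 1*0 - 1*(-6)))*((1/2)*(-2))**2 = (59*(7 + 0 + 6))*(-1)**2 = (59*13)*1 = 767*1 = 767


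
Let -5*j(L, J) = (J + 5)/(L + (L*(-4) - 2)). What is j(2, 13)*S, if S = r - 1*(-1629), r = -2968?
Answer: -12051/20 ≈ -602.55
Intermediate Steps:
j(L, J) = -(5 + J)/(5*(-2 - 3*L)) (j(L, J) = -(J + 5)/(5*(L + (L*(-4) - 2))) = -(5 + J)/(5*(L + (-4*L - 2))) = -(5 + J)/(5*(L + (-2 - 4*L))) = -(5 + J)/(5*(-2 - 3*L)))
S = -1339 (S = -2968 - 1*(-1629) = -2968 + 1629 = -1339)
j(2, 13)*S = ((5 + 13)/(5*(2 + 3*2)))*(-1339) = ((⅕)*18/(2 + 6))*(-1339) = ((⅕)*18/8)*(-1339) = ((⅕)*(⅛)*18)*(-1339) = (9/20)*(-1339) = -12051/20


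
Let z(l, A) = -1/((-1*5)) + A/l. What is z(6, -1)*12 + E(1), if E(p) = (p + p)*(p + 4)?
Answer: 52/5 ≈ 10.400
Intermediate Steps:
z(l, A) = ⅕ + A/l (z(l, A) = -1/(-5) + A/l = -1*(-⅕) + A/l = ⅕ + A/l)
E(p) = 2*p*(4 + p) (E(p) = (2*p)*(4 + p) = 2*p*(4 + p))
z(6, -1)*12 + E(1) = ((-1 + (⅕)*6)/6)*12 + 2*1*(4 + 1) = ((-1 + 6/5)/6)*12 + 2*1*5 = ((⅙)*(⅕))*12 + 10 = (1/30)*12 + 10 = ⅖ + 10 = 52/5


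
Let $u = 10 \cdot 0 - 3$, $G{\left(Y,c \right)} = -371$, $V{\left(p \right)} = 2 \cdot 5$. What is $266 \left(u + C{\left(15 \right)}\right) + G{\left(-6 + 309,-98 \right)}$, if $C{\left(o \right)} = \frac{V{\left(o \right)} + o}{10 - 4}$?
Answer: $- \frac{182}{3} \approx -60.667$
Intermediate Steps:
$V{\left(p \right)} = 10$
$C{\left(o \right)} = \frac{5}{3} + \frac{o}{6}$ ($C{\left(o \right)} = \frac{10 + o}{10 - 4} = \frac{10 + o}{6} = \left(10 + o\right) \frac{1}{6} = \frac{5}{3} + \frac{o}{6}$)
$u = -3$ ($u = 0 - 3 = -3$)
$266 \left(u + C{\left(15 \right)}\right) + G{\left(-6 + 309,-98 \right)} = 266 \left(-3 + \left(\frac{5}{3} + \frac{1}{6} \cdot 15\right)\right) - 371 = 266 \left(-3 + \left(\frac{5}{3} + \frac{5}{2}\right)\right) - 371 = 266 \left(-3 + \frac{25}{6}\right) - 371 = 266 \cdot \frac{7}{6} - 371 = \frac{931}{3} - 371 = - \frac{182}{3}$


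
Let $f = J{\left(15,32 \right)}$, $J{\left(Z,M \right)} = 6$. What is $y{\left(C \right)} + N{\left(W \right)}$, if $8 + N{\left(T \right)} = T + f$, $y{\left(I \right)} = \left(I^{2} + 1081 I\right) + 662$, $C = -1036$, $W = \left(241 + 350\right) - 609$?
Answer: $-45978$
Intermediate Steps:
$W = -18$ ($W = 591 - 609 = -18$)
$y{\left(I \right)} = 662 + I^{2} + 1081 I$
$f = 6$
$N{\left(T \right)} = -2 + T$ ($N{\left(T \right)} = -8 + \left(T + 6\right) = -8 + \left(6 + T\right) = -2 + T$)
$y{\left(C \right)} + N{\left(W \right)} = \left(662 + \left(-1036\right)^{2} + 1081 \left(-1036\right)\right) - 20 = \left(662 + 1073296 - 1119916\right) - 20 = -45958 - 20 = -45978$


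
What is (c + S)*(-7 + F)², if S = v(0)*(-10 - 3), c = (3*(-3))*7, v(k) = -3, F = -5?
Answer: -3456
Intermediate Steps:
c = -63 (c = -9*7 = -63)
S = 39 (S = -3*(-10 - 3) = -3*(-13) = 39)
(c + S)*(-7 + F)² = (-63 + 39)*(-7 - 5)² = -24*(-12)² = -24*144 = -3456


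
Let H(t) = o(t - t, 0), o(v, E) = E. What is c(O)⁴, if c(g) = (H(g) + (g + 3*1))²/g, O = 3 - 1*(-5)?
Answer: 214358881/4096 ≈ 52334.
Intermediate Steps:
H(t) = 0
O = 8 (O = 3 + 5 = 8)
c(g) = (3 + g)²/g (c(g) = (0 + (g + 3*1))²/g = (0 + (g + 3))²/g = (0 + (3 + g))²/g = (3 + g)²/g)
c(O)⁴ = ((3 + 8)²/8)⁴ = ((⅛)*11²)⁴ = ((⅛)*121)⁴ = (121/8)⁴ = 214358881/4096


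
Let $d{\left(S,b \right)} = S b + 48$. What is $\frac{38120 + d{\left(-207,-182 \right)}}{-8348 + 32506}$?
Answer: $\frac{37921}{12079} \approx 3.1394$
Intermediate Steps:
$d{\left(S,b \right)} = 48 + S b$
$\frac{38120 + d{\left(-207,-182 \right)}}{-8348 + 32506} = \frac{38120 + \left(48 - -37674\right)}{-8348 + 32506} = \frac{38120 + \left(48 + 37674\right)}{24158} = \left(38120 + 37722\right) \frac{1}{24158} = 75842 \cdot \frac{1}{24158} = \frac{37921}{12079}$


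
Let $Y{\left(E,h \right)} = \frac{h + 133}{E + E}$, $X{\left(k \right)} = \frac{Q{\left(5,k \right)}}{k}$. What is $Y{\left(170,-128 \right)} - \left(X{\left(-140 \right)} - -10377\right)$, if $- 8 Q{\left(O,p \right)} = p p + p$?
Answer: $- \frac{1413633}{136} \approx -10394.0$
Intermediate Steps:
$Q{\left(O,p \right)} = - \frac{p}{8} - \frac{p^{2}}{8}$ ($Q{\left(O,p \right)} = - \frac{p p + p}{8} = - \frac{p^{2} + p}{8} = - \frac{p + p^{2}}{8} = - \frac{p}{8} - \frac{p^{2}}{8}$)
$X{\left(k \right)} = - \frac{1}{8} - \frac{k}{8}$ ($X{\left(k \right)} = \frac{\left(- \frac{1}{8}\right) k \left(1 + k\right)}{k} = - \frac{1}{8} - \frac{k}{8}$)
$Y{\left(E,h \right)} = \frac{133 + h}{2 E}$
$Y{\left(170,-128 \right)} - \left(X{\left(-140 \right)} - -10377\right) = \frac{133 - 128}{2 \cdot 170} - \left(\left(- \frac{1}{8} - - \frac{35}{2}\right) - -10377\right) = \frac{1}{2} \cdot \frac{1}{170} \cdot 5 - \left(\left(- \frac{1}{8} + \frac{35}{2}\right) + 10377\right) = \frac{1}{68} - \left(\frac{139}{8} + 10377\right) = \frac{1}{68} - \frac{83155}{8} = - \frac{1413633}{136}$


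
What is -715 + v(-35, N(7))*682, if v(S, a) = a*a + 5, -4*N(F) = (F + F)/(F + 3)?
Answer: 555709/200 ≈ 2778.5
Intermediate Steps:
N(F) = -F/(2*(3 + F)) (N(F) = -(F + F)/(4*(F + 3)) = -2*F/(4*(3 + F)) = -F/(2*(3 + F)))
v(S, a) = 5 + a**2 (v(S, a) = a**2 + 5 = 5 + a**2)
-715 + v(-35, N(7))*682 = -715 + (5 + (-1*7/(6 + 2*7))**2)*682 = -715 + (5 + (-1*7/(6 + 14))**2)*682 = -715 + (5 + (-1*7/20)**2)*682 = -715 + (5 + (-1*7*1/20)**2)*682 = -715 + (5 + (-7/20)**2)*682 = -715 + (5 + 49/400)*682 = -715 + (2049/400)*682 = -715 + 698709/200 = 555709/200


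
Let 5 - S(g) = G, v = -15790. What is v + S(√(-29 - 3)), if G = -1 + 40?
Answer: -15824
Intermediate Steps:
G = 39
S(g) = -34 (S(g) = 5 - 1*39 = 5 - 39 = -34)
v + S(√(-29 - 3)) = -15790 - 34 = -15824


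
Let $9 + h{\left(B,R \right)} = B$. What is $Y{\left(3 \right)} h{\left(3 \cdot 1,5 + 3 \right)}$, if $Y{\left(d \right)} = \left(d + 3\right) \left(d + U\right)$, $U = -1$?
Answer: $-72$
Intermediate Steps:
$Y{\left(d \right)} = \left(-1 + d\right) \left(3 + d\right)$ ($Y{\left(d \right)} = \left(d + 3\right) \left(d - 1\right) = \left(3 + d\right) \left(-1 + d\right) = \left(-1 + d\right) \left(3 + d\right)$)
$h{\left(B,R \right)} = -9 + B$
$Y{\left(3 \right)} h{\left(3 \cdot 1,5 + 3 \right)} = \left(-3 + 3^{2} + 2 \cdot 3\right) \left(-9 + 3 \cdot 1\right) = \left(-3 + 9 + 6\right) \left(-9 + 3\right) = 12 \left(-6\right) = -72$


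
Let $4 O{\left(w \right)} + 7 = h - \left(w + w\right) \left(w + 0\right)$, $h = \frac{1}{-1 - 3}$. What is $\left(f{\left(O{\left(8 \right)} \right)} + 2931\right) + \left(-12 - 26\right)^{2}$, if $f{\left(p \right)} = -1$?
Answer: $4374$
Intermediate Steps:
$h = - \frac{1}{4}$ ($h = \frac{1}{-4} = - \frac{1}{4} \approx -0.25$)
$O{\left(w \right)} = - \frac{29}{16} - \frac{w^{2}}{2}$ ($O{\left(w \right)} = - \frac{7}{4} + \frac{- \frac{1}{4} - \left(w + w\right) \left(w + 0\right)}{4} = - \frac{7}{4} + \frac{- \frac{1}{4} - 2 w w}{4} = - \frac{7}{4} + \frac{- \frac{1}{4} - 2 w^{2}}{4} = - \frac{7}{4} - \left(\frac{1}{16} + \frac{w^{2}}{2}\right) = - \frac{29}{16} - \frac{w^{2}}{2}$)
$\left(f{\left(O{\left(8 \right)} \right)} + 2931\right) + \left(-12 - 26\right)^{2} = \left(-1 + 2931\right) + \left(-12 - 26\right)^{2} = 2930 + \left(-38\right)^{2} = 2930 + 1444 = 4374$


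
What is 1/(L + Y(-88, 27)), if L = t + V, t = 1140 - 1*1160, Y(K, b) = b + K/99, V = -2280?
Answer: -9/20465 ≈ -0.00043978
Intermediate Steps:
Y(K, b) = b + K/99 (Y(K, b) = b + K*(1/99) = b + K/99)
t = -20 (t = 1140 - 1160 = -20)
L = -2300 (L = -20 - 2280 = -2300)
1/(L + Y(-88, 27)) = 1/(-2300 + (27 + (1/99)*(-88))) = 1/(-2300 + (27 - 8/9)) = 1/(-2300 + 235/9) = 1/(-20465/9) = -9/20465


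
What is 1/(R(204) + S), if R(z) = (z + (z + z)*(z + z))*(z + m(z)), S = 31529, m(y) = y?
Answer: 1/68032073 ≈ 1.4699e-8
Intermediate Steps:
R(z) = 2*z*(z + 4*z²) (R(z) = (z + (z + z)*(z + z))*(z + z) = (z + (2*z)*(2*z))*(2*z) = (z + 4*z²)*(2*z) = 2*z*(z + 4*z²))
1/(R(204) + S) = 1/(204²*(2 + 8*204) + 31529) = 1/(41616*(2 + 1632) + 31529) = 1/(41616*1634 + 31529) = 1/(68000544 + 31529) = 1/68032073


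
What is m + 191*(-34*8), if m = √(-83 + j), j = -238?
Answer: -51952 + I*√321 ≈ -51952.0 + 17.916*I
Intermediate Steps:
m = I*√321 (m = √(-83 - 238) = √(-321) = I*√321 ≈ 17.916*I)
m + 191*(-34*8) = I*√321 + 191*(-34*8) = I*√321 + 191*(-272) = I*√321 - 51952 = -51952 + I*√321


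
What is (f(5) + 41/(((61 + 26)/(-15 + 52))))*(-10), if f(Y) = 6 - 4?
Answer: -16910/87 ≈ -194.37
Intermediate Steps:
f(Y) = 2
(f(5) + 41/(((61 + 26)/(-15 + 52))))*(-10) = (2 + 41/(((61 + 26)/(-15 + 52))))*(-10) = (2 + 41/((87/37)))*(-10) = (2 + 41/((87*(1/37))))*(-10) = (2 + 41/(87/37))*(-10) = (2 + 41*(37/87))*(-10) = (2 + 1517/87)*(-10) = (1691/87)*(-10) = -16910/87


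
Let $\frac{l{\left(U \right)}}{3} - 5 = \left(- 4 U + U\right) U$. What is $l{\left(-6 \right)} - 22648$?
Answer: $-22957$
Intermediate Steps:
$l{\left(U \right)} = 15 - 9 U^{2}$ ($l{\left(U \right)} = 15 + 3 \left(- 4 U + U\right) U = 15 + 3 - 3 U U = 15 + 3 \left(- 3 U^{2}\right) = 15 - 9 U^{2}$)
$l{\left(-6 \right)} - 22648 = \left(15 - 9 \left(-6\right)^{2}\right) - 22648 = \left(15 - 324\right) - 22648 = -309 - 22648 = -22957$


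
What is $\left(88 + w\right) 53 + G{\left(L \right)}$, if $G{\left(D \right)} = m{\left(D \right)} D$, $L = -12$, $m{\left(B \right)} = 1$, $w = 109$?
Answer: $10429$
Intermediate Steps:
$G{\left(D \right)} = D$ ($G{\left(D \right)} = 1 D = D$)
$\left(88 + w\right) 53 + G{\left(L \right)} = \left(88 + 109\right) 53 - 12 = 197 \cdot 53 - 12 = 10441 - 12 = 10429$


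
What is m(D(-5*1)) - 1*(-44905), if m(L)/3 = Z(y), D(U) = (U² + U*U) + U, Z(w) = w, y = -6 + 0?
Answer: 44887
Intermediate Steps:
y = -6
D(U) = U + 2*U² (D(U) = (U² + U²) + U = 2*U² + U = U + 2*U²)
m(L) = -18 (m(L) = 3*(-6) = -18)
m(D(-5*1)) - 1*(-44905) = -18 - 1*(-44905) = -18 + 44905 = 44887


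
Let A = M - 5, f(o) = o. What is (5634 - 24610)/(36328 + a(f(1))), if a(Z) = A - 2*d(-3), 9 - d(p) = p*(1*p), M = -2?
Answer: -18976/36321 ≈ -0.52245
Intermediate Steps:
d(p) = 9 - p² (d(p) = 9 - p*1*p = 9 - p*p = 9 - p²)
A = -7 (A = -2 - 5 = -7)
a(Z) = -7 (a(Z) = -7 - 2*(9 - 1*(-3)²) = -7 - 2*(9 - 1*9) = -7 - 2*(9 - 9) = -7 - 2*0 = -7 + 0 = -7)
(5634 - 24610)/(36328 + a(f(1))) = (5634 - 24610)/(36328 - 7) = -18976/36321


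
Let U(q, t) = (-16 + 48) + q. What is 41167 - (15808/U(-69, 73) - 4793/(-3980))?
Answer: 6124990919/147260 ≈ 41593.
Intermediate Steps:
U(q, t) = 32 + q
41167 - (15808/U(-69, 73) - 4793/(-3980)) = 41167 - (15808/(32 - 69) - 4793/(-3980)) = 41167 - (15808/(-37) - 4793*(-1/3980)) = 41167 - (15808*(-1/37) + 4793/3980) = 41167 - (-15808/37 + 4793/3980) = 41167 - 1*(-62738499/147260) = 41167 + 62738499/147260 = 6124990919/147260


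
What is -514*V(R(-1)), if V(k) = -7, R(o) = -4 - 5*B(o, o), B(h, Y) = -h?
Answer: 3598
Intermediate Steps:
R(o) = -4 + 5*o (R(o) = -4 - (-5)*o = -4 + 5*o)
-514*V(R(-1)) = -514*(-7) = 3598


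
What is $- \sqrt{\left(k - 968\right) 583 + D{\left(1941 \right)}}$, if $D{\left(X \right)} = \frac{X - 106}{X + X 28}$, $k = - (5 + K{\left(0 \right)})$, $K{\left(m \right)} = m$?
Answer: $- \frac{4 i \sqrt{112333283628789}}{56289} \approx - 753.17 i$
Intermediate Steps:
$k = -5$ ($k = - (5 + 0) = \left(-1\right) 5 = -5$)
$D{\left(X \right)} = \frac{-106 + X}{29 X}$ ($D{\left(X \right)} = \frac{-106 + X}{X + 28 X} = \frac{-106 + X}{29 X}$)
$- \sqrt{\left(k - 968\right) 583 + D{\left(1941 \right)}} = - \sqrt{\left(-5 - 968\right) 583 + \frac{-106 + 1941}{29 \cdot 1941}} = - \sqrt{\left(-973\right) 583 + \frac{1}{29} \cdot \frac{1}{1941} \cdot 1835} = - \sqrt{-567259 + \frac{1835}{56289}} = - \sqrt{- \frac{31930440016}{56289}} = - \frac{4 i \sqrt{112333283628789}}{56289}$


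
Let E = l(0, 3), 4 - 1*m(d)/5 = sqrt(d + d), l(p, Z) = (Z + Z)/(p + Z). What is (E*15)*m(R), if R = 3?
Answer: 600 - 150*sqrt(6) ≈ 232.58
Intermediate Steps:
l(p, Z) = 2*Z/(Z + p) (l(p, Z) = (2*Z)/(Z + p) = 2*Z/(Z + p))
m(d) = 20 - 5*sqrt(2)*sqrt(d) (m(d) = 20 - 5*sqrt(d + d) = 20 - 5*sqrt(2)*sqrt(d))
E = 2 (E = 2*3/(3 + 0) = 2*3/3 = 2*3*(1/3) = 2)
(E*15)*m(R) = (2*15)*(20 - 5*sqrt(2)*sqrt(3)) = 30*(20 - 5*sqrt(6)) = 600 - 150*sqrt(6)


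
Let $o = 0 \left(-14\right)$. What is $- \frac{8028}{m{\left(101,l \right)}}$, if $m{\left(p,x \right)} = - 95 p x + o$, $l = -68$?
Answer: $- \frac{2007}{163115} \approx -0.012304$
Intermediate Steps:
$o = 0$
$m{\left(p,x \right)} = - 95 p x$ ($m{\left(p,x \right)} = - 95 p x + 0 = - 95 p x$)
$- \frac{8028}{m{\left(101,l \right)}} = - \frac{8028}{\left(-95\right) 101 \left(-68\right)} = - \frac{8028}{652460} = \left(-8028\right) \frac{1}{652460} = - \frac{2007}{163115}$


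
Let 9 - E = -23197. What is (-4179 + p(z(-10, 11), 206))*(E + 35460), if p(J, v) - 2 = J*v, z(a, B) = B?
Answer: -112110726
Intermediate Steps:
p(J, v) = 2 + J*v
E = 23206 (E = 9 - 1*(-23197) = 9 + 23197 = 23206)
(-4179 + p(z(-10, 11), 206))*(E + 35460) = (-4179 + (2 + 11*206))*(23206 + 35460) = (-4179 + (2 + 2266))*58666 = (-4179 + 2268)*58666 = -1911*58666 = -112110726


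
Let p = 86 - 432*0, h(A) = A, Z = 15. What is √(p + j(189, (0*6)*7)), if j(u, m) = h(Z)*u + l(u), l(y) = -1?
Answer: 2*√730 ≈ 54.037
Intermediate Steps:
j(u, m) = -1 + 15*u (j(u, m) = 15*u - 1 = -1 + 15*u)
p = 86 (p = 86 - 54*0 = 86 + 0 = 86)
√(p + j(189, (0*6)*7)) = √(86 + (-1 + 15*189)) = √(86 + (-1 + 2835)) = √(86 + 2834) = √2920 = 2*√730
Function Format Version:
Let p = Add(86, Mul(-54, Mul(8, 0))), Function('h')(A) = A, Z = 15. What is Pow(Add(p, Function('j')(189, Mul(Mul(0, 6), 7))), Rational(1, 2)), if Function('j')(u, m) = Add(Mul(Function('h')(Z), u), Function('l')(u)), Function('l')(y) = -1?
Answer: Mul(2, Pow(730, Rational(1, 2))) ≈ 54.037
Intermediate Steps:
Function('j')(u, m) = Add(-1, Mul(15, u)) (Function('j')(u, m) = Add(Mul(15, u), -1) = Add(-1, Mul(15, u)))
p = 86 (p = Add(86, Mul(-54, 0)) = Add(86, 0) = 86)
Pow(Add(p, Function('j')(189, Mul(Mul(0, 6), 7))), Rational(1, 2)) = Pow(Add(86, Add(-1, Mul(15, 189))), Rational(1, 2)) = Pow(Add(86, Add(-1, 2835)), Rational(1, 2)) = Pow(Add(86, 2834), Rational(1, 2)) = Pow(2920, Rational(1, 2)) = Mul(2, Pow(730, Rational(1, 2)))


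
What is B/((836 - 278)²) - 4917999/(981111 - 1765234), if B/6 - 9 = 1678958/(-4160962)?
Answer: 265491616792303768/42328716373070361 ≈ 6.2721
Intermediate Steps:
B = 107309100/2080481 (B = 54 + 6*(1678958/(-4160962)) = 54 + 6*(1678958*(-1/4160962)) = 54 + 6*(-839479/2080481) = 54 - 5036874/2080481 = 107309100/2080481 ≈ 51.579)
B/((836 - 278)²) - 4917999/(981111 - 1765234) = 107309100/(2080481*((836 - 278)²)) - 4917999/(981111 - 1765234) = 107309100/(2080481*(558²)) - 4917999/(-784123) = (107309100/2080481)/311364 - 4917999*(-1/784123) = (107309100/2080481)*(1/311364) + 4917999/784123 = 8942425/53982240507 + 4917999/784123 = 265491616792303768/42328716373070361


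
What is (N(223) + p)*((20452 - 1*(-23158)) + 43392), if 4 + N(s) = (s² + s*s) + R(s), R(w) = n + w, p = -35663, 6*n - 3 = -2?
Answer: 16708081585/3 ≈ 5.5694e+9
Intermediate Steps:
n = ⅙ (n = ½ + (⅙)*(-2) = ½ - ⅓ = ⅙ ≈ 0.16667)
R(w) = ⅙ + w
N(s) = -23/6 + s + 2*s² (N(s) = -4 + ((s² + s*s) + (⅙ + s)) = -4 + ((s² + s²) + (⅙ + s)) = -4 + (2*s² + (⅙ + s)) = -4 + (⅙ + s + 2*s²) = -23/6 + s + 2*s²)
(N(223) + p)*((20452 - 1*(-23158)) + 43392) = ((-23/6 + 223 + 2*223²) - 35663)*((20452 - 1*(-23158)) + 43392) = ((-23/6 + 223 + 2*49729) - 35663)*((20452 + 23158) + 43392) = ((-23/6 + 223 + 99458) - 35663)*(43610 + 43392) = (598063/6 - 35663)*87002 = (384085/6)*87002 = 16708081585/3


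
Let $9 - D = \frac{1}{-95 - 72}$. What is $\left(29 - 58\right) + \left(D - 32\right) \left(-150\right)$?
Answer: $\frac{571157}{167} \approx 3420.1$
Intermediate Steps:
$D = \frac{1504}{167}$ ($D = 9 - \frac{1}{-95 - 72} = 9 - \frac{1}{-167} = 9 - - \frac{1}{167} = 9 + \frac{1}{167} = \frac{1504}{167} \approx 9.006$)
$\left(29 - 58\right) + \left(D - 32\right) \left(-150\right) = \left(29 - 58\right) + \left(\frac{1504}{167} - 32\right) \left(-150\right) = -29 - - \frac{576000}{167} = -29 + \frac{576000}{167} = \frac{571157}{167}$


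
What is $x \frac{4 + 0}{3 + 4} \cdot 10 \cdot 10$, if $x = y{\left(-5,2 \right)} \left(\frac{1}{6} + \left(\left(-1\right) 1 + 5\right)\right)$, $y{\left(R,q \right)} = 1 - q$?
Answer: $- \frac{5000}{21} \approx -238.1$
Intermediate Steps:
$x = - \frac{25}{6}$ ($x = \left(1 - 2\right) \left(\frac{1}{6} + \left(\left(-1\right) 1 + 5\right)\right) = \left(1 - 2\right) \left(\frac{1}{6} + \left(-1 + 5\right)\right) = - (\frac{1}{6} + 4) = \left(-1\right) \frac{25}{6} = - \frac{25}{6} \approx -4.1667$)
$x \frac{4 + 0}{3 + 4} \cdot 10 \cdot 10 = - \frac{25 \frac{4 + 0}{3 + 4} \cdot 10 \cdot 10}{6} = - \frac{25 \cdot \frac{4}{7} \cdot 10 \cdot 10}{6} = - \frac{25 \cdot \frac{40}{7} \cdot 10}{6} = \left(- \frac{25}{6}\right) \frac{400}{7} = - \frac{5000}{21}$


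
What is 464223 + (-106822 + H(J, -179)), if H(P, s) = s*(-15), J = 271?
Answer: 360086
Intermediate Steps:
H(P, s) = -15*s
464223 + (-106822 + H(J, -179)) = 464223 + (-106822 - 15*(-179)) = 464223 + (-106822 + 2685) = 464223 - 104137 = 360086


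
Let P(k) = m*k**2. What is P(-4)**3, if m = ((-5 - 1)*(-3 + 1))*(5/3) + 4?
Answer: 56623104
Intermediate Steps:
m = 24 (m = (-6*(-2))*(5*(1/3)) + 4 = 12*(5/3) + 4 = 20 + 4 = 24)
P(k) = 24*k**2
P(-4)**3 = (24*(-4)**2)**3 = (24*16)**3 = 384**3 = 56623104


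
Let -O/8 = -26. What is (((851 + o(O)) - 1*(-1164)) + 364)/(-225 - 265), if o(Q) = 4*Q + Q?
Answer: -3419/490 ≈ -6.9776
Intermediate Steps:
O = 208 (O = -8*(-26) = 208)
o(Q) = 5*Q
(((851 + o(O)) - 1*(-1164)) + 364)/(-225 - 265) = (((851 + 5*208) - 1*(-1164)) + 364)/(-225 - 265) = (((851 + 1040) + 1164) + 364)/(-490) = ((1891 + 1164) + 364)*(-1/490) = (3055 + 364)*(-1/490) = 3419*(-1/490) = -3419/490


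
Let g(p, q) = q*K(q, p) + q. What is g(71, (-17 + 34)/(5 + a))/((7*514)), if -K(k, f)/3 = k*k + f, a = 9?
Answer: -721123/9872912 ≈ -0.073041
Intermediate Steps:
K(k, f) = -3*f - 3*k**2 (K(k, f) = -3*(k*k + f) = -3*(k**2 + f) = -3*(f + k**2) = -3*f - 3*k**2)
g(p, q) = q + q*(-3*p - 3*q**2) (g(p, q) = q*(-3*p - 3*q**2) + q = q + q*(-3*p - 3*q**2))
g(71, (-17 + 34)/(5 + a))/((7*514)) = (((-17 + 34)/(5 + 9))*(1 - 3*71 - 3*(-17 + 34)**2/(5 + 9)**2))/((7*514)) = ((17/14)*(1 - 213 - 3*(17/14)**2))/3598 = ((17*(1/14))*(1 - 213 - 3*(17*(1/14))**2))*(1/3598) = (17*(1 - 213 - 3*(17/14)**2)/14)*(1/3598) = (17*(1 - 213 - 3*289/196)/14)*(1/3598) = (17*(1 - 213 - 867/196)/14)*(1/3598) = ((17/14)*(-42419/196))*(1/3598) = -721123/2744*1/3598 = -721123/9872912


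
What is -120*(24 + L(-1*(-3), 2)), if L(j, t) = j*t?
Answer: -3600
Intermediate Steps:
-120*(24 + L(-1*(-3), 2)) = -120*(24 - 1*(-3)*2) = -120*(24 + 3*2) = -120*(24 + 6) = -120*30 = -3600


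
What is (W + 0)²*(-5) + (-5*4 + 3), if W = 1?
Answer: -22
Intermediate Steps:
(W + 0)²*(-5) + (-5*4 + 3) = (1 + 0)²*(-5) + (-5*4 + 3) = 1²*(-5) + (-20 + 3) = 1*(-5) - 17 = -5 - 17 = -22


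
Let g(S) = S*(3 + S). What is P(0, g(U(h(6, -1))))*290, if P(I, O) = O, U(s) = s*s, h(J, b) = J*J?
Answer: 488216160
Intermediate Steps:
h(J, b) = J²
U(s) = s²
P(0, g(U(h(6, -1))))*290 = ((6²)²*(3 + (6²)²))*290 = (36²*(3 + 36²))*290 = (1296*(3 + 1296))*290 = (1296*1299)*290 = 1683504*290 = 488216160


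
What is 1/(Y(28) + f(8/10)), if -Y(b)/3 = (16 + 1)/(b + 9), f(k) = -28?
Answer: -37/1087 ≈ -0.034039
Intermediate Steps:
Y(b) = -51/(9 + b) (Y(b) = -3*(16 + 1)/(b + 9) = -51/(9 + b))
1/(Y(28) + f(8/10)) = 1/(-51/(9 + 28) - 28) = 1/(-51/37 - 28) = 1/(-1087/37) = -37/1087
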